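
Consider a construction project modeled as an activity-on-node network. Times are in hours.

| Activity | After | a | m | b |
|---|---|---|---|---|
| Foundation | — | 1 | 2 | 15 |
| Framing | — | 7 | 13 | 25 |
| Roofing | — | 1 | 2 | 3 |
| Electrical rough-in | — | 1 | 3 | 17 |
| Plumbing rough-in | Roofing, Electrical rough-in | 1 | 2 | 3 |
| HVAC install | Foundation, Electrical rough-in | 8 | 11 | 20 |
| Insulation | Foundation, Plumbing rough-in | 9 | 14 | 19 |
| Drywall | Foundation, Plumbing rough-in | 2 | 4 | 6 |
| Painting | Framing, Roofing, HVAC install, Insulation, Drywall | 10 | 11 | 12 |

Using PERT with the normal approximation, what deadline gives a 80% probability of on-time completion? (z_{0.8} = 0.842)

34.7 hours

te_Foundation = (1 + 4·2 + 15)/6 = 24/6 = 4; σ²_Foundation = ((15−1)/6)² = 5.444
te_Framing = (7 + 4·13 + 25)/6 = 84/6 = 14; σ²_Framing = ((25−7)/6)² = 9.000
te_Roofing = (1 + 4·2 + 3)/6 = 12/6 = 2; σ²_Roofing = ((3−1)/6)² = 0.111
te_Electrical rough-in = (1 + 4·3 + 17)/6 = 30/6 = 5; σ²_Electrical rough-in = ((17−1)/6)² = 7.111
te_Plumbing rough-in = (1 + 4·2 + 3)/6 = 12/6 = 2; σ²_Plumbing rough-in = ((3−1)/6)² = 0.111
te_HVAC install = (8 + 4·11 + 20)/6 = 72/6 = 12; σ²_HVAC install = ((20−8)/6)² = 4.000
te_Insulation = (9 + 4·14 + 19)/6 = 84/6 = 14; σ²_Insulation = ((19−9)/6)² = 2.778
te_Drywall = (2 + 4·4 + 6)/6 = 24/6 = 4; σ²_Drywall = ((6−2)/6)² = 0.444
te_Painting = (10 + 4·11 + 12)/6 = 66/6 = 11; σ²_Painting = ((12−10)/6)² = 0.111

Forward pass:
ES_Foundation = 0; EF_Foundation = 4
ES_Framing = 0; EF_Framing = 14
ES_Roofing = 0; EF_Roofing = 2
ES_Electrical rough-in = 0; EF_Electrical rough-in = 5
ES_Plumbing rough-in = max(EF_Roofing=2, EF_Electrical rough-in=5) = 5; EF_Plumbing rough-in = 5+2 = 7
ES_HVAC install = max(EF_Foundation=4, EF_Electrical rough-in=5) = 5; EF_HVAC install = 5+12 = 17
ES_Insulation = max(EF_Foundation=4, EF_Plumbing rough-in=7) = 7; EF_Insulation = 7+14 = 21
ES_Drywall = max(EF_Foundation=4, EF_Plumbing rough-in=7) = 7; EF_Drywall = 7+4 = 11
ES_Painting = max(EF_Framing=14, EF_Roofing=2, EF_HVAC install=17, EF_Insulation=21, EF_Drywall=11) = 21; EF_Painting = 21+11 = 32
Expected project duration μ = 32 hours. Critical path: Electrical rough-in → Plumbing rough-in → Insulation → Painting.

Variance along critical path = 7.111 + 0.111 + 2.778 + 0.111 = 10.111; σ = 3.180 hours.
D = μ + z·σ = 32 + 0.842·3.180 = 34.7 hours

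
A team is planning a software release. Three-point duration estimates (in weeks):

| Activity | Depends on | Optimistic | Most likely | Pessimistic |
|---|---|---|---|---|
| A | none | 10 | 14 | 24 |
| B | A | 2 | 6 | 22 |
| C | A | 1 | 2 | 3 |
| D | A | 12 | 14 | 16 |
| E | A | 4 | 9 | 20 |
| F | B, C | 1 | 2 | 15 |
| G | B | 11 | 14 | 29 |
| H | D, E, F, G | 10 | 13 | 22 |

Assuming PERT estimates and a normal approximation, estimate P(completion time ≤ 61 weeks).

te_A = (10 + 4·14 + 24)/6 = 90/6 = 15; σ²_A = ((24−10)/6)² = 5.444
te_B = (2 + 4·6 + 22)/6 = 48/6 = 8; σ²_B = ((22−2)/6)² = 11.111
te_C = (1 + 4·2 + 3)/6 = 12/6 = 2; σ²_C = ((3−1)/6)² = 0.111
te_D = (12 + 4·14 + 16)/6 = 84/6 = 14; σ²_D = ((16−12)/6)² = 0.444
te_E = (4 + 4·9 + 20)/6 = 60/6 = 10; σ²_E = ((20−4)/6)² = 7.111
te_F = (1 + 4·2 + 15)/6 = 24/6 = 4; σ²_F = ((15−1)/6)² = 5.444
te_G = (11 + 4·14 + 29)/6 = 96/6 = 16; σ²_G = ((29−11)/6)² = 9.000
te_H = (10 + 4·13 + 22)/6 = 84/6 = 14; σ²_H = ((22−10)/6)² = 4.000

Forward pass:
ES_A = 0; EF_A = 15
ES_B = 15; EF_B = 15+8 = 23
ES_C = 15; EF_C = 15+2 = 17
ES_D = 15; EF_D = 15+14 = 29
ES_E = 15; EF_E = 15+10 = 25
ES_F = max(EF_B=23, EF_C=17) = 23; EF_F = 23+4 = 27
ES_G = 23; EF_G = 23+16 = 39
ES_H = max(EF_D=29, EF_E=25, EF_F=27, EF_G=39) = 39; EF_H = 39+14 = 53
Expected project duration μ = 53 weeks. Critical path: A → B → G → H.

Variance along critical path = 5.444 + 11.111 + 9.000 + 4.000 = 29.556; σ = √29.556 = 5.437 weeks.
Z = (61 − 53) / 5.437 = 1.472
P(T ≤ 61) = Φ(1.472) ≈ 0.929

0.929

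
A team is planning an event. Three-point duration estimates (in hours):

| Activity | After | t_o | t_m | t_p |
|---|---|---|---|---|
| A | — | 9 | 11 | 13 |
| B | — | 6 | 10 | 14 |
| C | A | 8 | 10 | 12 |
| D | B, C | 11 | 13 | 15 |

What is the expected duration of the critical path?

te_A = (9 + 4·11 + 13)/6 = 66/6 = 11
te_B = (6 + 4·10 + 14)/6 = 60/6 = 10
te_C = (8 + 4·10 + 12)/6 = 60/6 = 10
te_D = (11 + 4·13 + 15)/6 = 78/6 = 13

Forward pass:
ES_A = 0; EF_A = 11
ES_B = 0; EF_B = 10
ES_C = 11; EF_C = 11+10 = 21
ES_D = max(EF_B=10, EF_C=21) = 21; EF_D = 21+13 = 34
Expected project duration μ = 34 hours. Critical path: A → C → D.

34 hours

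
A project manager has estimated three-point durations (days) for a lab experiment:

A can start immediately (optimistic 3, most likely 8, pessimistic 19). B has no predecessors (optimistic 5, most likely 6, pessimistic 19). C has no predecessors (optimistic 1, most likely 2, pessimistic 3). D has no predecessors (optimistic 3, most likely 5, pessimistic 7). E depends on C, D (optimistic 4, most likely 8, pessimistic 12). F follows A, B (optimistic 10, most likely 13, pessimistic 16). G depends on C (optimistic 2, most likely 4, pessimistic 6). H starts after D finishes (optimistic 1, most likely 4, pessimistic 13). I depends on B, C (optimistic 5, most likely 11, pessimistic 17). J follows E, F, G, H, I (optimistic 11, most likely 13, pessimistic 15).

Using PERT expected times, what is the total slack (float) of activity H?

12 days

te_A = (3 + 4·8 + 19)/6 = 54/6 = 9
te_B = (5 + 4·6 + 19)/6 = 48/6 = 8
te_C = (1 + 4·2 + 3)/6 = 12/6 = 2
te_D = (3 + 4·5 + 7)/6 = 30/6 = 5
te_E = (4 + 4·8 + 12)/6 = 48/6 = 8
te_F = (10 + 4·13 + 16)/6 = 78/6 = 13
te_G = (2 + 4·4 + 6)/6 = 24/6 = 4
te_H = (1 + 4·4 + 13)/6 = 30/6 = 5
te_I = (5 + 4·11 + 17)/6 = 66/6 = 11
te_J = (11 + 4·13 + 15)/6 = 78/6 = 13

Forward pass:
ES_A = 0; EF_A = 9
ES_B = 0; EF_B = 8
ES_C = 0; EF_C = 2
ES_D = 0; EF_D = 5
ES_E = max(EF_C=2, EF_D=5) = 5; EF_E = 5+8 = 13
ES_F = max(EF_A=9, EF_B=8) = 9; EF_F = 9+13 = 22
ES_G = 2; EF_G = 2+4 = 6
ES_H = 5; EF_H = 5+5 = 10
ES_I = max(EF_B=8, EF_C=2) = 8; EF_I = 8+11 = 19
ES_J = max(EF_E=13, EF_F=22, EF_G=6, EF_H=10, EF_I=19) = 22; EF_J = 22+13 = 35
Expected project duration μ = 35 days. Critical path: A → F → J.

Backward pass:
LF_J = 35; LS_J = 35−13 = 22
LF_I = LS_J = 22; LS_I = 22−11 = 11
LF_H = LS_J = 22; LS_H = 22−5 = 17
LF_G = LS_J = 22; LS_G = 22−4 = 18
LF_F = LS_J = 22; LS_F = 22−13 = 9
LF_E = LS_J = 22; LS_E = 22−8 = 14
LF_D = min(LS_E=14, LS_H=17) = 14; LS_D = 14−5 = 9
LF_C = min(LS_E=14, LS_G=18, LS_I=11) = 11; LS_C = 11−2 = 9
LF_B = min(LS_F=9, LS_I=11) = 9; LS_B = 9−8 = 1
LF_A = LS_F = 9; LS_A = 9−9 = 0
Slack_H = LS_H − ES_H = 17 − 5 = 12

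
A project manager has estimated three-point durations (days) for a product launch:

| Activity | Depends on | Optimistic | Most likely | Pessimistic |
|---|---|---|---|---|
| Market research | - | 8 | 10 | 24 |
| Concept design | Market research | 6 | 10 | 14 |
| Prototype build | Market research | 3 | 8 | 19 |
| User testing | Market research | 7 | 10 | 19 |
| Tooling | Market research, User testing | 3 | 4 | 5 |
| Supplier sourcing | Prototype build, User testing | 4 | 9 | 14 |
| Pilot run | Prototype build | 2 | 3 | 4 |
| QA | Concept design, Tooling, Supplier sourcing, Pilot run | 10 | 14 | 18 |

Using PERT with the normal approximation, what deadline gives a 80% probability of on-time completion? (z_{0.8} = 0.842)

te_Market research = (8 + 4·10 + 24)/6 = 72/6 = 12; σ²_Market research = ((24−8)/6)² = 7.111
te_Concept design = (6 + 4·10 + 14)/6 = 60/6 = 10; σ²_Concept design = ((14−6)/6)² = 1.778
te_Prototype build = (3 + 4·8 + 19)/6 = 54/6 = 9; σ²_Prototype build = ((19−3)/6)² = 7.111
te_User testing = (7 + 4·10 + 19)/6 = 66/6 = 11; σ²_User testing = ((19−7)/6)² = 4.000
te_Tooling = (3 + 4·4 + 5)/6 = 24/6 = 4; σ²_Tooling = ((5−3)/6)² = 0.111
te_Supplier sourcing = (4 + 4·9 + 14)/6 = 54/6 = 9; σ²_Supplier sourcing = ((14−4)/6)² = 2.778
te_Pilot run = (2 + 4·3 + 4)/6 = 18/6 = 3; σ²_Pilot run = ((4−2)/6)² = 0.111
te_QA = (10 + 4·14 + 18)/6 = 84/6 = 14; σ²_QA = ((18−10)/6)² = 1.778

Forward pass:
ES_Market research = 0; EF_Market research = 12
ES_Concept design = 12; EF_Concept design = 12+10 = 22
ES_Prototype build = 12; EF_Prototype build = 12+9 = 21
ES_User testing = 12; EF_User testing = 12+11 = 23
ES_Tooling = max(EF_Market research=12, EF_User testing=23) = 23; EF_Tooling = 23+4 = 27
ES_Supplier sourcing = max(EF_Prototype build=21, EF_User testing=23) = 23; EF_Supplier sourcing = 23+9 = 32
ES_Pilot run = 21; EF_Pilot run = 21+3 = 24
ES_QA = max(EF_Concept design=22, EF_Tooling=27, EF_Supplier sourcing=32, EF_Pilot run=24) = 32; EF_QA = 32+14 = 46
Expected project duration μ = 46 days. Critical path: Market research → User testing → Supplier sourcing → QA.

Variance along critical path = 7.111 + 4.000 + 2.778 + 1.778 = 15.667; σ = 3.958 days.
D = μ + z·σ = 46 + 0.842·3.958 = 49.3 days

49.3 days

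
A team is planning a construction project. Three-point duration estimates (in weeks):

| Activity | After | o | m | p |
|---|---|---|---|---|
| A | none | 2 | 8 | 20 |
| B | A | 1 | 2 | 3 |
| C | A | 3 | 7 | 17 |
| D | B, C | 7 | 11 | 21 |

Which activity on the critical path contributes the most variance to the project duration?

A

te_A = (2 + 4·8 + 20)/6 = 54/6 = 9; σ²_A = ((20−2)/6)² = 9.000
te_B = (1 + 4·2 + 3)/6 = 12/6 = 2; σ²_B = ((3−1)/6)² = 0.111
te_C = (3 + 4·7 + 17)/6 = 48/6 = 8; σ²_C = ((17−3)/6)² = 5.444
te_D = (7 + 4·11 + 21)/6 = 72/6 = 12; σ²_D = ((21−7)/6)² = 5.444

Forward pass:
ES_A = 0; EF_A = 9
ES_B = 9; EF_B = 9+2 = 11
ES_C = 9; EF_C = 9+8 = 17
ES_D = max(EF_B=11, EF_C=17) = 17; EF_D = 17+12 = 29
Expected project duration μ = 29 weeks. Critical path: A → C → D.

Variances on critical path: σ²_A=9.000, σ²_C=5.444, σ²_D=5.444.
Largest is σ²_A = 9.000.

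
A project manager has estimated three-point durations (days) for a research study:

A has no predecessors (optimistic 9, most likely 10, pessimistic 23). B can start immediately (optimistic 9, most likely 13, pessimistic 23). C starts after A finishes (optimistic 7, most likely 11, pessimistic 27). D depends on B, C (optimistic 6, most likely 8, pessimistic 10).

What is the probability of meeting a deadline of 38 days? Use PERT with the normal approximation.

te_A = (9 + 4·10 + 23)/6 = 72/6 = 12; σ²_A = ((23−9)/6)² = 5.444
te_B = (9 + 4·13 + 23)/6 = 84/6 = 14; σ²_B = ((23−9)/6)² = 5.444
te_C = (7 + 4·11 + 27)/6 = 78/6 = 13; σ²_C = ((27−7)/6)² = 11.111
te_D = (6 + 4·8 + 10)/6 = 48/6 = 8; σ²_D = ((10−6)/6)² = 0.444

Forward pass:
ES_A = 0; EF_A = 12
ES_B = 0; EF_B = 14
ES_C = 12; EF_C = 12+13 = 25
ES_D = max(EF_B=14, EF_C=25) = 25; EF_D = 25+8 = 33
Expected project duration μ = 33 days. Critical path: A → C → D.

Variance along critical path = 5.444 + 11.111 + 0.444 = 17.000; σ = √17.000 = 4.123 days.
Z = (38 − 33) / 4.123 = 1.213
P(T ≤ 38) = Φ(1.213) ≈ 0.887

0.887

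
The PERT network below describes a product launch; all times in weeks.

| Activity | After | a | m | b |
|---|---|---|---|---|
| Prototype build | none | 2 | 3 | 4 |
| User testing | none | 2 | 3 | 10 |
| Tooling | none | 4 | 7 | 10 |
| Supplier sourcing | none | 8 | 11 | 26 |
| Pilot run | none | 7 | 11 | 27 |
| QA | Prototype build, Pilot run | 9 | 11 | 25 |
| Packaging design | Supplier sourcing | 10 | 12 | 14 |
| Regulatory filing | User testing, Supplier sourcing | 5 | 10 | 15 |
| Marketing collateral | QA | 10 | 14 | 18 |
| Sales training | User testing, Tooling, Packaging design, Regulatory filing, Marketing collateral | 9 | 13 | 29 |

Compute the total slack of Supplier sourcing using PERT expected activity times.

15 weeks

te_Prototype build = (2 + 4·3 + 4)/6 = 18/6 = 3
te_User testing = (2 + 4·3 + 10)/6 = 24/6 = 4
te_Tooling = (4 + 4·7 + 10)/6 = 42/6 = 7
te_Supplier sourcing = (8 + 4·11 + 26)/6 = 78/6 = 13
te_Pilot run = (7 + 4·11 + 27)/6 = 78/6 = 13
te_QA = (9 + 4·11 + 25)/6 = 78/6 = 13
te_Packaging design = (10 + 4·12 + 14)/6 = 72/6 = 12
te_Regulatory filing = (5 + 4·10 + 15)/6 = 60/6 = 10
te_Marketing collateral = (10 + 4·14 + 18)/6 = 84/6 = 14
te_Sales training = (9 + 4·13 + 29)/6 = 90/6 = 15

Forward pass:
ES_Prototype build = 0; EF_Prototype build = 3
ES_User testing = 0; EF_User testing = 4
ES_Tooling = 0; EF_Tooling = 7
ES_Supplier sourcing = 0; EF_Supplier sourcing = 13
ES_Pilot run = 0; EF_Pilot run = 13
ES_QA = max(EF_Prototype build=3, EF_Pilot run=13) = 13; EF_QA = 13+13 = 26
ES_Packaging design = 13; EF_Packaging design = 13+12 = 25
ES_Regulatory filing = max(EF_User testing=4, EF_Supplier sourcing=13) = 13; EF_Regulatory filing = 13+10 = 23
ES_Marketing collateral = 26; EF_Marketing collateral = 26+14 = 40
ES_Sales training = max(EF_User testing=4, EF_Tooling=7, EF_Packaging design=25, EF_Regulatory filing=23, EF_Marketing collateral=40) = 40; EF_Sales training = 40+15 = 55
Expected project duration μ = 55 weeks. Critical path: Pilot run → QA → Marketing collateral → Sales training.

Backward pass:
LF_Sales training = 55; LS_Sales training = 55−15 = 40
LF_Marketing collateral = LS_Sales training = 40; LS_Marketing collateral = 40−14 = 26
LF_Regulatory filing = LS_Sales training = 40; LS_Regulatory filing = 40−10 = 30
LF_Packaging design = LS_Sales training = 40; LS_Packaging design = 40−12 = 28
LF_QA = LS_Marketing collateral = 26; LS_QA = 26−13 = 13
LF_Pilot run = LS_QA = 13; LS_Pilot run = 13−13 = 0
LF_Supplier sourcing = min(LS_Packaging design=28, LS_Regulatory filing=30) = 28; LS_Supplier sourcing = 28−13 = 15
LF_Tooling = LS_Sales training = 40; LS_Tooling = 40−7 = 33
LF_User testing = min(LS_Regulatory filing=30, LS_Sales training=40) = 30; LS_User testing = 30−4 = 26
LF_Prototype build = LS_QA = 13; LS_Prototype build = 13−3 = 10
Slack_Supplier sourcing = LS_Supplier sourcing − ES_Supplier sourcing = 15 − 0 = 15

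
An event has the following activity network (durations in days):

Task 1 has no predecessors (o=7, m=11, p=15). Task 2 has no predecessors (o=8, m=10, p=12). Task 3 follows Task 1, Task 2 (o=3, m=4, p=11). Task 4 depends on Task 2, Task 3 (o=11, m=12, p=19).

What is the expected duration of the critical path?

te_Task 1 = (7 + 4·11 + 15)/6 = 66/6 = 11
te_Task 2 = (8 + 4·10 + 12)/6 = 60/6 = 10
te_Task 3 = (3 + 4·4 + 11)/6 = 30/6 = 5
te_Task 4 = (11 + 4·12 + 19)/6 = 78/6 = 13

Forward pass:
ES_Task 1 = 0; EF_Task 1 = 11
ES_Task 2 = 0; EF_Task 2 = 10
ES_Task 3 = max(EF_Task 1=11, EF_Task 2=10) = 11; EF_Task 3 = 11+5 = 16
ES_Task 4 = max(EF_Task 2=10, EF_Task 3=16) = 16; EF_Task 4 = 16+13 = 29
Expected project duration μ = 29 days. Critical path: Task 1 → Task 3 → Task 4.

29 days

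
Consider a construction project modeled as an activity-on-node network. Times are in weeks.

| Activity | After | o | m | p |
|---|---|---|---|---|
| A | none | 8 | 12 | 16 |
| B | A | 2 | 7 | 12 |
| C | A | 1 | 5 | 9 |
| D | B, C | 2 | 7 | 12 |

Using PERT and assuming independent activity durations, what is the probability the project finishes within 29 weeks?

te_A = (8 + 4·12 + 16)/6 = 72/6 = 12; σ²_A = ((16−8)/6)² = 1.778
te_B = (2 + 4·7 + 12)/6 = 42/6 = 7; σ²_B = ((12−2)/6)² = 2.778
te_C = (1 + 4·5 + 9)/6 = 30/6 = 5; σ²_C = ((9−1)/6)² = 1.778
te_D = (2 + 4·7 + 12)/6 = 42/6 = 7; σ²_D = ((12−2)/6)² = 2.778

Forward pass:
ES_A = 0; EF_A = 12
ES_B = 12; EF_B = 12+7 = 19
ES_C = 12; EF_C = 12+5 = 17
ES_D = max(EF_B=19, EF_C=17) = 19; EF_D = 19+7 = 26
Expected project duration μ = 26 weeks. Critical path: A → B → D.

Variance along critical path = 1.778 + 2.778 + 2.778 = 7.333; σ = √7.333 = 2.708 weeks.
Z = (29 − 26) / 2.708 = 1.108
P(T ≤ 29) = Φ(1.108) ≈ 0.866

0.866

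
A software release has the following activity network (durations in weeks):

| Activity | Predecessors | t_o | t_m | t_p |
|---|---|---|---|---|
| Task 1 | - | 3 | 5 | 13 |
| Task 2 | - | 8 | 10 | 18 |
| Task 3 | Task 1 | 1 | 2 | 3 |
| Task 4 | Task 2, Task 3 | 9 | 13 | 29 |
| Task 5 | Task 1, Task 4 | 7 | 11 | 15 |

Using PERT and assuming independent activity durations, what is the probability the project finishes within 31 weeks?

0.065

te_Task 1 = (3 + 4·5 + 13)/6 = 36/6 = 6; σ²_Task 1 = ((13−3)/6)² = 2.778
te_Task 2 = (8 + 4·10 + 18)/6 = 66/6 = 11; σ²_Task 2 = ((18−8)/6)² = 2.778
te_Task 3 = (1 + 4·2 + 3)/6 = 12/6 = 2; σ²_Task 3 = ((3−1)/6)² = 0.111
te_Task 4 = (9 + 4·13 + 29)/6 = 90/6 = 15; σ²_Task 4 = ((29−9)/6)² = 11.111
te_Task 5 = (7 + 4·11 + 15)/6 = 66/6 = 11; σ²_Task 5 = ((15−7)/6)² = 1.778

Forward pass:
ES_Task 1 = 0; EF_Task 1 = 6
ES_Task 2 = 0; EF_Task 2 = 11
ES_Task 3 = 6; EF_Task 3 = 6+2 = 8
ES_Task 4 = max(EF_Task 2=11, EF_Task 3=8) = 11; EF_Task 4 = 11+15 = 26
ES_Task 5 = max(EF_Task 1=6, EF_Task 4=26) = 26; EF_Task 5 = 26+11 = 37
Expected project duration μ = 37 weeks. Critical path: Task 2 → Task 4 → Task 5.

Variance along critical path = 2.778 + 11.111 + 1.778 = 15.667; σ = √15.667 = 3.958 weeks.
Z = (31 − 37) / 3.958 = -1.516
P(T ≤ 31) = Φ(-1.516) ≈ 0.065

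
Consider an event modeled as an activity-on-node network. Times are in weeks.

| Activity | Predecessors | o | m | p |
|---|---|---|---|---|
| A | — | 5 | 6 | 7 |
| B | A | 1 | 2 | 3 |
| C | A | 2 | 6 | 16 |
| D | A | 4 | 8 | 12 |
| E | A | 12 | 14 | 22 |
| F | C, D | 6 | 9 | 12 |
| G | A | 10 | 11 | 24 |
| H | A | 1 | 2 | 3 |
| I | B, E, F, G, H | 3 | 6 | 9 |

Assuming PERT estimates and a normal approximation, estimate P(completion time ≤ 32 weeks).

te_A = (5 + 4·6 + 7)/6 = 36/6 = 6; σ²_A = ((7−5)/6)² = 0.111
te_B = (1 + 4·2 + 3)/6 = 12/6 = 2; σ²_B = ((3−1)/6)² = 0.111
te_C = (2 + 4·6 + 16)/6 = 42/6 = 7; σ²_C = ((16−2)/6)² = 5.444
te_D = (4 + 4·8 + 12)/6 = 48/6 = 8; σ²_D = ((12−4)/6)² = 1.778
te_E = (12 + 4·14 + 22)/6 = 90/6 = 15; σ²_E = ((22−12)/6)² = 2.778
te_F = (6 + 4·9 + 12)/6 = 54/6 = 9; σ²_F = ((12−6)/6)² = 1.000
te_G = (10 + 4·11 + 24)/6 = 78/6 = 13; σ²_G = ((24−10)/6)² = 5.444
te_H = (1 + 4·2 + 3)/6 = 12/6 = 2; σ²_H = ((3−1)/6)² = 0.111
te_I = (3 + 4·6 + 9)/6 = 36/6 = 6; σ²_I = ((9−3)/6)² = 1.000

Forward pass:
ES_A = 0; EF_A = 6
ES_B = 6; EF_B = 6+2 = 8
ES_C = 6; EF_C = 6+7 = 13
ES_D = 6; EF_D = 6+8 = 14
ES_E = 6; EF_E = 6+15 = 21
ES_F = max(EF_C=13, EF_D=14) = 14; EF_F = 14+9 = 23
ES_G = 6; EF_G = 6+13 = 19
ES_H = 6; EF_H = 6+2 = 8
ES_I = max(EF_B=8, EF_E=21, EF_F=23, EF_G=19, EF_H=8) = 23; EF_I = 23+6 = 29
Expected project duration μ = 29 weeks. Critical path: A → D → F → I.

Variance along critical path = 0.111 + 1.778 + 1.000 + 1.000 = 3.889; σ = √3.889 = 1.972 weeks.
Z = (32 − 29) / 1.972 = 1.521
P(T ≤ 32) = Φ(1.521) ≈ 0.936

0.936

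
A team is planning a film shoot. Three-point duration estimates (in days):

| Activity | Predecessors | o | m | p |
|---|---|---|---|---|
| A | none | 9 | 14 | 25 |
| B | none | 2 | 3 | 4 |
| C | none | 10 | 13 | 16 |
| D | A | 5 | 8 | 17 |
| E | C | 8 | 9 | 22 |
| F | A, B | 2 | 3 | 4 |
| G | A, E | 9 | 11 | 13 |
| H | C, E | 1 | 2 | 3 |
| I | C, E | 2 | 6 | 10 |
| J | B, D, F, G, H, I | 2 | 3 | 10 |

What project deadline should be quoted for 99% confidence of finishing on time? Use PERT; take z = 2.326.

te_A = (9 + 4·14 + 25)/6 = 90/6 = 15; σ²_A = ((25−9)/6)² = 7.111
te_B = (2 + 4·3 + 4)/6 = 18/6 = 3; σ²_B = ((4−2)/6)² = 0.111
te_C = (10 + 4·13 + 16)/6 = 78/6 = 13; σ²_C = ((16−10)/6)² = 1.000
te_D = (5 + 4·8 + 17)/6 = 54/6 = 9; σ²_D = ((17−5)/6)² = 4.000
te_E = (8 + 4·9 + 22)/6 = 66/6 = 11; σ²_E = ((22−8)/6)² = 5.444
te_F = (2 + 4·3 + 4)/6 = 18/6 = 3; σ²_F = ((4−2)/6)² = 0.111
te_G = (9 + 4·11 + 13)/6 = 66/6 = 11; σ²_G = ((13−9)/6)² = 0.444
te_H = (1 + 4·2 + 3)/6 = 12/6 = 2; σ²_H = ((3−1)/6)² = 0.111
te_I = (2 + 4·6 + 10)/6 = 36/6 = 6; σ²_I = ((10−2)/6)² = 1.778
te_J = (2 + 4·3 + 10)/6 = 24/6 = 4; σ²_J = ((10−2)/6)² = 1.778

Forward pass:
ES_A = 0; EF_A = 15
ES_B = 0; EF_B = 3
ES_C = 0; EF_C = 13
ES_D = 15; EF_D = 15+9 = 24
ES_E = 13; EF_E = 13+11 = 24
ES_F = max(EF_A=15, EF_B=3) = 15; EF_F = 15+3 = 18
ES_G = max(EF_A=15, EF_E=24) = 24; EF_G = 24+11 = 35
ES_H = max(EF_C=13, EF_E=24) = 24; EF_H = 24+2 = 26
ES_I = max(EF_C=13, EF_E=24) = 24; EF_I = 24+6 = 30
ES_J = max(EF_B=3, EF_D=24, EF_F=18, EF_G=35, EF_H=26, EF_I=30) = 35; EF_J = 35+4 = 39
Expected project duration μ = 39 days. Critical path: C → E → G → J.

Variance along critical path = 1.000 + 5.444 + 0.444 + 1.778 = 8.667; σ = 2.944 days.
D = μ + z·σ = 39 + 2.326·2.944 = 45.8 days

45.8 days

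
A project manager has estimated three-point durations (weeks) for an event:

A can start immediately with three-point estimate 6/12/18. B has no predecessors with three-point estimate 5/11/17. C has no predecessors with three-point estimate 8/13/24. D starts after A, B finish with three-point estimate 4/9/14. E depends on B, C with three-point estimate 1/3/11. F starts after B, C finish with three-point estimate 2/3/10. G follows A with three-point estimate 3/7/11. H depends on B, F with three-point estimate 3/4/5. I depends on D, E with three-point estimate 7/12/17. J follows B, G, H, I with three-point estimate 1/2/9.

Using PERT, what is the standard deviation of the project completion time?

te_A = (6 + 4·12 + 18)/6 = 72/6 = 12; σ²_A = ((18−6)/6)² = 4.000
te_B = (5 + 4·11 + 17)/6 = 66/6 = 11; σ²_B = ((17−5)/6)² = 4.000
te_C = (8 + 4·13 + 24)/6 = 84/6 = 14; σ²_C = ((24−8)/6)² = 7.111
te_D = (4 + 4·9 + 14)/6 = 54/6 = 9; σ²_D = ((14−4)/6)² = 2.778
te_E = (1 + 4·3 + 11)/6 = 24/6 = 4; σ²_E = ((11−1)/6)² = 2.778
te_F = (2 + 4·3 + 10)/6 = 24/6 = 4; σ²_F = ((10−2)/6)² = 1.778
te_G = (3 + 4·7 + 11)/6 = 42/6 = 7; σ²_G = ((11−3)/6)² = 1.778
te_H = (3 + 4·4 + 5)/6 = 24/6 = 4; σ²_H = ((5−3)/6)² = 0.111
te_I = (7 + 4·12 + 17)/6 = 72/6 = 12; σ²_I = ((17−7)/6)² = 2.778
te_J = (1 + 4·2 + 9)/6 = 18/6 = 3; σ²_J = ((9−1)/6)² = 1.778

Forward pass:
ES_A = 0; EF_A = 12
ES_B = 0; EF_B = 11
ES_C = 0; EF_C = 14
ES_D = max(EF_A=12, EF_B=11) = 12; EF_D = 12+9 = 21
ES_E = max(EF_B=11, EF_C=14) = 14; EF_E = 14+4 = 18
ES_F = max(EF_B=11, EF_C=14) = 14; EF_F = 14+4 = 18
ES_G = 12; EF_G = 12+7 = 19
ES_H = max(EF_B=11, EF_F=18) = 18; EF_H = 18+4 = 22
ES_I = max(EF_D=21, EF_E=18) = 21; EF_I = 21+12 = 33
ES_J = max(EF_B=11, EF_G=19, EF_H=22, EF_I=33) = 33; EF_J = 33+3 = 36
Expected project duration μ = 36 weeks. Critical path: A → D → I → J.

Variance along critical path = 4.000 + 2.778 + 2.778 + 1.778 = 11.333
σ = √11.333 = 3.367 weeks

3.37 weeks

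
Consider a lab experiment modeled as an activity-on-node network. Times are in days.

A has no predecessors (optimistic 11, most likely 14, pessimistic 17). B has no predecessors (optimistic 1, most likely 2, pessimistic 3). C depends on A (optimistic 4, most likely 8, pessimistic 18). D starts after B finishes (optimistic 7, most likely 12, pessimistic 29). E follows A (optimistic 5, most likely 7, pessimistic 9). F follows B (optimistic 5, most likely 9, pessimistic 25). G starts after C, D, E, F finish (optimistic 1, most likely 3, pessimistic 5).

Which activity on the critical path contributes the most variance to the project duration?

C

te_A = (11 + 4·14 + 17)/6 = 84/6 = 14; σ²_A = ((17−11)/6)² = 1.000
te_B = (1 + 4·2 + 3)/6 = 12/6 = 2; σ²_B = ((3−1)/6)² = 0.111
te_C = (4 + 4·8 + 18)/6 = 54/6 = 9; σ²_C = ((18−4)/6)² = 5.444
te_D = (7 + 4·12 + 29)/6 = 84/6 = 14; σ²_D = ((29−7)/6)² = 13.444
te_E = (5 + 4·7 + 9)/6 = 42/6 = 7; σ²_E = ((9−5)/6)² = 0.444
te_F = (5 + 4·9 + 25)/6 = 66/6 = 11; σ²_F = ((25−5)/6)² = 11.111
te_G = (1 + 4·3 + 5)/6 = 18/6 = 3; σ²_G = ((5−1)/6)² = 0.444

Forward pass:
ES_A = 0; EF_A = 14
ES_B = 0; EF_B = 2
ES_C = 14; EF_C = 14+9 = 23
ES_D = 2; EF_D = 2+14 = 16
ES_E = 14; EF_E = 14+7 = 21
ES_F = 2; EF_F = 2+11 = 13
ES_G = max(EF_C=23, EF_D=16, EF_E=21, EF_F=13) = 23; EF_G = 23+3 = 26
Expected project duration μ = 26 days. Critical path: A → C → G.

Variances on critical path: σ²_A=1.000, σ²_C=5.444, σ²_G=0.444.
Largest is σ²_C = 5.444.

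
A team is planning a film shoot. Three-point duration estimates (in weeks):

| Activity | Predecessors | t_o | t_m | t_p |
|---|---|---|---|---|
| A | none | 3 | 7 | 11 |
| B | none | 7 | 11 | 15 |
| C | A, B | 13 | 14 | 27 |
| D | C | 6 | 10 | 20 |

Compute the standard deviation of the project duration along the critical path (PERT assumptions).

te_A = (3 + 4·7 + 11)/6 = 42/6 = 7; σ²_A = ((11−3)/6)² = 1.778
te_B = (7 + 4·11 + 15)/6 = 66/6 = 11; σ²_B = ((15−7)/6)² = 1.778
te_C = (13 + 4·14 + 27)/6 = 96/6 = 16; σ²_C = ((27−13)/6)² = 5.444
te_D = (6 + 4·10 + 20)/6 = 66/6 = 11; σ²_D = ((20−6)/6)² = 5.444

Forward pass:
ES_A = 0; EF_A = 7
ES_B = 0; EF_B = 11
ES_C = max(EF_A=7, EF_B=11) = 11; EF_C = 11+16 = 27
ES_D = 27; EF_D = 27+11 = 38
Expected project duration μ = 38 weeks. Critical path: B → C → D.

Variance along critical path = 1.778 + 5.444 + 5.444 = 12.667
σ = √12.667 = 3.559 weeks

3.56 weeks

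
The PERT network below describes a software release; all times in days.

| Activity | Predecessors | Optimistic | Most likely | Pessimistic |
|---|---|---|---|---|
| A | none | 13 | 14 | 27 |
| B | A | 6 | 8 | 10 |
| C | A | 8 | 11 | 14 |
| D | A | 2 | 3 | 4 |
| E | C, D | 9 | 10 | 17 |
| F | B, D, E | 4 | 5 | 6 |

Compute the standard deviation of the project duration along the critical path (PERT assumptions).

2.89 days

te_A = (13 + 4·14 + 27)/6 = 96/6 = 16; σ²_A = ((27−13)/6)² = 5.444
te_B = (6 + 4·8 + 10)/6 = 48/6 = 8; σ²_B = ((10−6)/6)² = 0.444
te_C = (8 + 4·11 + 14)/6 = 66/6 = 11; σ²_C = ((14−8)/6)² = 1.000
te_D = (2 + 4·3 + 4)/6 = 18/6 = 3; σ²_D = ((4−2)/6)² = 0.111
te_E = (9 + 4·10 + 17)/6 = 66/6 = 11; σ²_E = ((17−9)/6)² = 1.778
te_F = (4 + 4·5 + 6)/6 = 30/6 = 5; σ²_F = ((6−4)/6)² = 0.111

Forward pass:
ES_A = 0; EF_A = 16
ES_B = 16; EF_B = 16+8 = 24
ES_C = 16; EF_C = 16+11 = 27
ES_D = 16; EF_D = 16+3 = 19
ES_E = max(EF_C=27, EF_D=19) = 27; EF_E = 27+11 = 38
ES_F = max(EF_B=24, EF_D=19, EF_E=38) = 38; EF_F = 38+5 = 43
Expected project duration μ = 43 days. Critical path: A → C → E → F.

Variance along critical path = 5.444 + 1.000 + 1.778 + 0.111 = 8.333
σ = √8.333 = 2.887 days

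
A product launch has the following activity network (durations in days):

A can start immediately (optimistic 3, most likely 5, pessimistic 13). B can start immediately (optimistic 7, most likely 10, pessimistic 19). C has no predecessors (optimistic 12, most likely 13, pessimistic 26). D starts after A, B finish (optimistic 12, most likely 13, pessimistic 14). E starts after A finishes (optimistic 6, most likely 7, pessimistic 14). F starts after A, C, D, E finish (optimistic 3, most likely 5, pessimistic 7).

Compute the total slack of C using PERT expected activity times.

te_A = (3 + 4·5 + 13)/6 = 36/6 = 6
te_B = (7 + 4·10 + 19)/6 = 66/6 = 11
te_C = (12 + 4·13 + 26)/6 = 90/6 = 15
te_D = (12 + 4·13 + 14)/6 = 78/6 = 13
te_E = (6 + 4·7 + 14)/6 = 48/6 = 8
te_F = (3 + 4·5 + 7)/6 = 30/6 = 5

Forward pass:
ES_A = 0; EF_A = 6
ES_B = 0; EF_B = 11
ES_C = 0; EF_C = 15
ES_D = max(EF_A=6, EF_B=11) = 11; EF_D = 11+13 = 24
ES_E = 6; EF_E = 6+8 = 14
ES_F = max(EF_A=6, EF_C=15, EF_D=24, EF_E=14) = 24; EF_F = 24+5 = 29
Expected project duration μ = 29 days. Critical path: B → D → F.

Backward pass:
LF_F = 29; LS_F = 29−5 = 24
LF_E = LS_F = 24; LS_E = 24−8 = 16
LF_D = LS_F = 24; LS_D = 24−13 = 11
LF_C = LS_F = 24; LS_C = 24−15 = 9
LF_B = LS_D = 11; LS_B = 11−11 = 0
LF_A = min(LS_D=11, LS_E=16, LS_F=24) = 11; LS_A = 11−6 = 5
Slack_C = LS_C − ES_C = 9 − 0 = 9

9 days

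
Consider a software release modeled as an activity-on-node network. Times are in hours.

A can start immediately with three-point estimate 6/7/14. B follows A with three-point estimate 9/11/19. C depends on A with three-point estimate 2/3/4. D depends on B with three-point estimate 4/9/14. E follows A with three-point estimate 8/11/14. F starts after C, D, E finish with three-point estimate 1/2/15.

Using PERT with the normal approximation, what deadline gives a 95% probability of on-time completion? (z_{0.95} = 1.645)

te_A = (6 + 4·7 + 14)/6 = 48/6 = 8; σ²_A = ((14−6)/6)² = 1.778
te_B = (9 + 4·11 + 19)/6 = 72/6 = 12; σ²_B = ((19−9)/6)² = 2.778
te_C = (2 + 4·3 + 4)/6 = 18/6 = 3; σ²_C = ((4−2)/6)² = 0.111
te_D = (4 + 4·9 + 14)/6 = 54/6 = 9; σ²_D = ((14−4)/6)² = 2.778
te_E = (8 + 4·11 + 14)/6 = 66/6 = 11; σ²_E = ((14−8)/6)² = 1.000
te_F = (1 + 4·2 + 15)/6 = 24/6 = 4; σ²_F = ((15−1)/6)² = 5.444

Forward pass:
ES_A = 0; EF_A = 8
ES_B = 8; EF_B = 8+12 = 20
ES_C = 8; EF_C = 8+3 = 11
ES_D = 20; EF_D = 20+9 = 29
ES_E = 8; EF_E = 8+11 = 19
ES_F = max(EF_C=11, EF_D=29, EF_E=19) = 29; EF_F = 29+4 = 33
Expected project duration μ = 33 hours. Critical path: A → B → D → F.

Variance along critical path = 1.778 + 2.778 + 2.778 + 5.444 = 12.778; σ = 3.575 hours.
D = μ + z·σ = 33 + 1.645·3.575 = 38.9 hours

38.9 hours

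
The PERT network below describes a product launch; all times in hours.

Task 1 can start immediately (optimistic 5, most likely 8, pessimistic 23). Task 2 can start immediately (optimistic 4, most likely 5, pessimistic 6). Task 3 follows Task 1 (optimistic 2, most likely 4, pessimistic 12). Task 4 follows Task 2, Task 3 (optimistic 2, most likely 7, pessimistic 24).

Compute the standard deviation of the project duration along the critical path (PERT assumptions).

5.02 hours

te_Task 1 = (5 + 4·8 + 23)/6 = 60/6 = 10; σ²_Task 1 = ((23−5)/6)² = 9.000
te_Task 2 = (4 + 4·5 + 6)/6 = 30/6 = 5; σ²_Task 2 = ((6−4)/6)² = 0.111
te_Task 3 = (2 + 4·4 + 12)/6 = 30/6 = 5; σ²_Task 3 = ((12−2)/6)² = 2.778
te_Task 4 = (2 + 4·7 + 24)/6 = 54/6 = 9; σ²_Task 4 = ((24−2)/6)² = 13.444

Forward pass:
ES_Task 1 = 0; EF_Task 1 = 10
ES_Task 2 = 0; EF_Task 2 = 5
ES_Task 3 = 10; EF_Task 3 = 10+5 = 15
ES_Task 4 = max(EF_Task 2=5, EF_Task 3=15) = 15; EF_Task 4 = 15+9 = 24
Expected project duration μ = 24 hours. Critical path: Task 1 → Task 3 → Task 4.

Variance along critical path = 9.000 + 2.778 + 13.444 = 25.222
σ = √25.222 = 5.022 hours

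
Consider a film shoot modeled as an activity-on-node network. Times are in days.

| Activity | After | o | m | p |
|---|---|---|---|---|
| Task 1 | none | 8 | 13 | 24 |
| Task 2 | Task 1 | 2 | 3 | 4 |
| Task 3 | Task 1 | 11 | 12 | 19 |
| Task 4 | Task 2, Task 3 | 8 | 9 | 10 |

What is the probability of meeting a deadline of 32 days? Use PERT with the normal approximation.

0.091

te_Task 1 = (8 + 4·13 + 24)/6 = 84/6 = 14; σ²_Task 1 = ((24−8)/6)² = 7.111
te_Task 2 = (2 + 4·3 + 4)/6 = 18/6 = 3; σ²_Task 2 = ((4−2)/6)² = 0.111
te_Task 3 = (11 + 4·12 + 19)/6 = 78/6 = 13; σ²_Task 3 = ((19−11)/6)² = 1.778
te_Task 4 = (8 + 4·9 + 10)/6 = 54/6 = 9; σ²_Task 4 = ((10−8)/6)² = 0.111

Forward pass:
ES_Task 1 = 0; EF_Task 1 = 14
ES_Task 2 = 14; EF_Task 2 = 14+3 = 17
ES_Task 3 = 14; EF_Task 3 = 14+13 = 27
ES_Task 4 = max(EF_Task 2=17, EF_Task 3=27) = 27; EF_Task 4 = 27+9 = 36
Expected project duration μ = 36 days. Critical path: Task 1 → Task 3 → Task 4.

Variance along critical path = 7.111 + 1.778 + 0.111 = 9.000; σ = √9.000 = 3.000 days.
Z = (32 − 36) / 3.000 = -1.333
P(T ≤ 32) = Φ(-1.333) ≈ 0.091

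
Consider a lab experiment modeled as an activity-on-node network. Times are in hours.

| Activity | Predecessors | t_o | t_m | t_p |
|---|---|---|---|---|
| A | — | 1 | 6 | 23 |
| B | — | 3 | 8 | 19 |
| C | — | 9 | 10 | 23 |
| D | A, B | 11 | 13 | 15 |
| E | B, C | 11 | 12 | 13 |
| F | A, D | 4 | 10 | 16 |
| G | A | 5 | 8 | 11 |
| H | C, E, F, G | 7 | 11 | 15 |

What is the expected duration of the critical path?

te_A = (1 + 4·6 + 23)/6 = 48/6 = 8
te_B = (3 + 4·8 + 19)/6 = 54/6 = 9
te_C = (9 + 4·10 + 23)/6 = 72/6 = 12
te_D = (11 + 4·13 + 15)/6 = 78/6 = 13
te_E = (11 + 4·12 + 13)/6 = 72/6 = 12
te_F = (4 + 4·10 + 16)/6 = 60/6 = 10
te_G = (5 + 4·8 + 11)/6 = 48/6 = 8
te_H = (7 + 4·11 + 15)/6 = 66/6 = 11

Forward pass:
ES_A = 0; EF_A = 8
ES_B = 0; EF_B = 9
ES_C = 0; EF_C = 12
ES_D = max(EF_A=8, EF_B=9) = 9; EF_D = 9+13 = 22
ES_E = max(EF_B=9, EF_C=12) = 12; EF_E = 12+12 = 24
ES_F = max(EF_A=8, EF_D=22) = 22; EF_F = 22+10 = 32
ES_G = 8; EF_G = 8+8 = 16
ES_H = max(EF_C=12, EF_E=24, EF_F=32, EF_G=16) = 32; EF_H = 32+11 = 43
Expected project duration μ = 43 hours. Critical path: B → D → F → H.

43 hours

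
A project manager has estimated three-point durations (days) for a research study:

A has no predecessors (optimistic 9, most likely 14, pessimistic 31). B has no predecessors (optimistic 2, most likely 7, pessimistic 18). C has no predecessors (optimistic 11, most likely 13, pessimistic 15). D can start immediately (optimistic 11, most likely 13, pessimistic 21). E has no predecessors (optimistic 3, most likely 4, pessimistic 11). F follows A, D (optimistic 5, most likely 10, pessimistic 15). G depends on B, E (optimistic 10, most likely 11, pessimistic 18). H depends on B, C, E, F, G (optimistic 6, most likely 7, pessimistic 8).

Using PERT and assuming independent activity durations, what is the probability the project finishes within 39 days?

te_A = (9 + 4·14 + 31)/6 = 96/6 = 16; σ²_A = ((31−9)/6)² = 13.444
te_B = (2 + 4·7 + 18)/6 = 48/6 = 8; σ²_B = ((18−2)/6)² = 7.111
te_C = (11 + 4·13 + 15)/6 = 78/6 = 13; σ²_C = ((15−11)/6)² = 0.444
te_D = (11 + 4·13 + 21)/6 = 84/6 = 14; σ²_D = ((21−11)/6)² = 2.778
te_E = (3 + 4·4 + 11)/6 = 30/6 = 5; σ²_E = ((11−3)/6)² = 1.778
te_F = (5 + 4·10 + 15)/6 = 60/6 = 10; σ²_F = ((15−5)/6)² = 2.778
te_G = (10 + 4·11 + 18)/6 = 72/6 = 12; σ²_G = ((18−10)/6)² = 1.778
te_H = (6 + 4·7 + 8)/6 = 42/6 = 7; σ²_H = ((8−6)/6)² = 0.111

Forward pass:
ES_A = 0; EF_A = 16
ES_B = 0; EF_B = 8
ES_C = 0; EF_C = 13
ES_D = 0; EF_D = 14
ES_E = 0; EF_E = 5
ES_F = max(EF_A=16, EF_D=14) = 16; EF_F = 16+10 = 26
ES_G = max(EF_B=8, EF_E=5) = 8; EF_G = 8+12 = 20
ES_H = max(EF_B=8, EF_C=13, EF_E=5, EF_F=26, EF_G=20) = 26; EF_H = 26+7 = 33
Expected project duration μ = 33 days. Critical path: A → F → H.

Variance along critical path = 13.444 + 2.778 + 0.111 = 16.333; σ = √16.333 = 4.041 days.
Z = (39 − 33) / 4.041 = 1.485
P(T ≤ 39) = Φ(1.485) ≈ 0.931

0.931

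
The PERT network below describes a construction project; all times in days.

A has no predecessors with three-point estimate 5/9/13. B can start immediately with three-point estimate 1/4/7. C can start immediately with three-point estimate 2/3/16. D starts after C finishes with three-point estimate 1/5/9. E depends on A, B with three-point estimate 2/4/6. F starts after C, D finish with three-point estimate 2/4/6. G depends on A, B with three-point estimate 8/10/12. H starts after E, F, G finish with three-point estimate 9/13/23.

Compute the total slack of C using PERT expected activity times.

5 days

te_A = (5 + 4·9 + 13)/6 = 54/6 = 9
te_B = (1 + 4·4 + 7)/6 = 24/6 = 4
te_C = (2 + 4·3 + 16)/6 = 30/6 = 5
te_D = (1 + 4·5 + 9)/6 = 30/6 = 5
te_E = (2 + 4·4 + 6)/6 = 24/6 = 4
te_F = (2 + 4·4 + 6)/6 = 24/6 = 4
te_G = (8 + 4·10 + 12)/6 = 60/6 = 10
te_H = (9 + 4·13 + 23)/6 = 84/6 = 14

Forward pass:
ES_A = 0; EF_A = 9
ES_B = 0; EF_B = 4
ES_C = 0; EF_C = 5
ES_D = 5; EF_D = 5+5 = 10
ES_E = max(EF_A=9, EF_B=4) = 9; EF_E = 9+4 = 13
ES_F = max(EF_C=5, EF_D=10) = 10; EF_F = 10+4 = 14
ES_G = max(EF_A=9, EF_B=4) = 9; EF_G = 9+10 = 19
ES_H = max(EF_E=13, EF_F=14, EF_G=19) = 19; EF_H = 19+14 = 33
Expected project duration μ = 33 days. Critical path: A → G → H.

Backward pass:
LF_H = 33; LS_H = 33−14 = 19
LF_G = LS_H = 19; LS_G = 19−10 = 9
LF_F = LS_H = 19; LS_F = 19−4 = 15
LF_E = LS_H = 19; LS_E = 19−4 = 15
LF_D = LS_F = 15; LS_D = 15−5 = 10
LF_C = min(LS_D=10, LS_F=15) = 10; LS_C = 10−5 = 5
LF_B = min(LS_E=15, LS_G=9) = 9; LS_B = 9−4 = 5
LF_A = min(LS_E=15, LS_G=9) = 9; LS_A = 9−9 = 0
Slack_C = LS_C − ES_C = 5 − 0 = 5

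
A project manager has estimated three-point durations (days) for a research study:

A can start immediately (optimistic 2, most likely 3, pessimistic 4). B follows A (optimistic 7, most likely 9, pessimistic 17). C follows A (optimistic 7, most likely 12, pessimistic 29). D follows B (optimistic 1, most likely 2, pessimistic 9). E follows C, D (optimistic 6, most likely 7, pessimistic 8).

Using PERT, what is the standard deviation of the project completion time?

3.70 days

te_A = (2 + 4·3 + 4)/6 = 18/6 = 3; σ²_A = ((4−2)/6)² = 0.111
te_B = (7 + 4·9 + 17)/6 = 60/6 = 10; σ²_B = ((17−7)/6)² = 2.778
te_C = (7 + 4·12 + 29)/6 = 84/6 = 14; σ²_C = ((29−7)/6)² = 13.444
te_D = (1 + 4·2 + 9)/6 = 18/6 = 3; σ²_D = ((9−1)/6)² = 1.778
te_E = (6 + 4·7 + 8)/6 = 42/6 = 7; σ²_E = ((8−6)/6)² = 0.111

Forward pass:
ES_A = 0; EF_A = 3
ES_B = 3; EF_B = 3+10 = 13
ES_C = 3; EF_C = 3+14 = 17
ES_D = 13; EF_D = 13+3 = 16
ES_E = max(EF_C=17, EF_D=16) = 17; EF_E = 17+7 = 24
Expected project duration μ = 24 days. Critical path: A → C → E.

Variance along critical path = 0.111 + 13.444 + 0.111 = 13.667
σ = √13.667 = 3.697 days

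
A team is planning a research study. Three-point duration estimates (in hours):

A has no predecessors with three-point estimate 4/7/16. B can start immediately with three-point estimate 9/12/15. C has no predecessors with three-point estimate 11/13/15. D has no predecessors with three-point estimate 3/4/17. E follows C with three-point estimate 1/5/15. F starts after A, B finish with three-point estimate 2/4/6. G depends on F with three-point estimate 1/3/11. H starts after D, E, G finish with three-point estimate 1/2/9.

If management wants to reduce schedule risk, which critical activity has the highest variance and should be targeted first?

te_A = (4 + 4·7 + 16)/6 = 48/6 = 8; σ²_A = ((16−4)/6)² = 4.000
te_B = (9 + 4·12 + 15)/6 = 72/6 = 12; σ²_B = ((15−9)/6)² = 1.000
te_C = (11 + 4·13 + 15)/6 = 78/6 = 13; σ²_C = ((15−11)/6)² = 0.444
te_D = (3 + 4·4 + 17)/6 = 36/6 = 6; σ²_D = ((17−3)/6)² = 5.444
te_E = (1 + 4·5 + 15)/6 = 36/6 = 6; σ²_E = ((15−1)/6)² = 5.444
te_F = (2 + 4·4 + 6)/6 = 24/6 = 4; σ²_F = ((6−2)/6)² = 0.444
te_G = (1 + 4·3 + 11)/6 = 24/6 = 4; σ²_G = ((11−1)/6)² = 2.778
te_H = (1 + 4·2 + 9)/6 = 18/6 = 3; σ²_H = ((9−1)/6)² = 1.778

Forward pass:
ES_A = 0; EF_A = 8
ES_B = 0; EF_B = 12
ES_C = 0; EF_C = 13
ES_D = 0; EF_D = 6
ES_E = 13; EF_E = 13+6 = 19
ES_F = max(EF_A=8, EF_B=12) = 12; EF_F = 12+4 = 16
ES_G = 16; EF_G = 16+4 = 20
ES_H = max(EF_D=6, EF_E=19, EF_G=20) = 20; EF_H = 20+3 = 23
Expected project duration μ = 23 hours. Critical path: B → F → G → H.

Variances on critical path: σ²_B=1.000, σ²_F=0.444, σ²_G=2.778, σ²_H=1.778.
Largest is σ²_G = 2.778.

G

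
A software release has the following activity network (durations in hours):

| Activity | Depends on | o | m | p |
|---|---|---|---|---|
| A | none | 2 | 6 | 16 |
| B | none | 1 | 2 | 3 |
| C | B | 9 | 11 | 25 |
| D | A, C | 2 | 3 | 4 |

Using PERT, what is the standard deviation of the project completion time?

te_A = (2 + 4·6 + 16)/6 = 42/6 = 7; σ²_A = ((16−2)/6)² = 5.444
te_B = (1 + 4·2 + 3)/6 = 12/6 = 2; σ²_B = ((3−1)/6)² = 0.111
te_C = (9 + 4·11 + 25)/6 = 78/6 = 13; σ²_C = ((25−9)/6)² = 7.111
te_D = (2 + 4·3 + 4)/6 = 18/6 = 3; σ²_D = ((4−2)/6)² = 0.111

Forward pass:
ES_A = 0; EF_A = 7
ES_B = 0; EF_B = 2
ES_C = 2; EF_C = 2+13 = 15
ES_D = max(EF_A=7, EF_C=15) = 15; EF_D = 15+3 = 18
Expected project duration μ = 18 hours. Critical path: B → C → D.

Variance along critical path = 0.111 + 7.111 + 0.111 = 7.333
σ = √7.333 = 2.708 hours

2.71 hours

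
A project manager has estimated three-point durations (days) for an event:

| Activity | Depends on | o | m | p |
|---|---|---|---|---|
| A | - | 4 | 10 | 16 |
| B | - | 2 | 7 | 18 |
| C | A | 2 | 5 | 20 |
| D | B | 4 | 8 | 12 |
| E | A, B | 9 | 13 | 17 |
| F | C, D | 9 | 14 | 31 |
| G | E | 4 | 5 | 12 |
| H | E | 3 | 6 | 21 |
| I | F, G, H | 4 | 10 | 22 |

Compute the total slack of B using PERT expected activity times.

te_A = (4 + 4·10 + 16)/6 = 60/6 = 10
te_B = (2 + 4·7 + 18)/6 = 48/6 = 8
te_C = (2 + 4·5 + 20)/6 = 42/6 = 7
te_D = (4 + 4·8 + 12)/6 = 48/6 = 8
te_E = (9 + 4·13 + 17)/6 = 78/6 = 13
te_F = (9 + 4·14 + 31)/6 = 96/6 = 16
te_G = (4 + 4·5 + 12)/6 = 36/6 = 6
te_H = (3 + 4·6 + 21)/6 = 48/6 = 8
te_I = (4 + 4·10 + 22)/6 = 66/6 = 11

Forward pass:
ES_A = 0; EF_A = 10
ES_B = 0; EF_B = 8
ES_C = 10; EF_C = 10+7 = 17
ES_D = 8; EF_D = 8+8 = 16
ES_E = max(EF_A=10, EF_B=8) = 10; EF_E = 10+13 = 23
ES_F = max(EF_C=17, EF_D=16) = 17; EF_F = 17+16 = 33
ES_G = 23; EF_G = 23+6 = 29
ES_H = 23; EF_H = 23+8 = 31
ES_I = max(EF_F=33, EF_G=29, EF_H=31) = 33; EF_I = 33+11 = 44
Expected project duration μ = 44 days. Critical path: A → C → F → I.

Backward pass:
LF_I = 44; LS_I = 44−11 = 33
LF_H = LS_I = 33; LS_H = 33−8 = 25
LF_G = LS_I = 33; LS_G = 33−6 = 27
LF_F = LS_I = 33; LS_F = 33−16 = 17
LF_E = min(LS_G=27, LS_H=25) = 25; LS_E = 25−13 = 12
LF_D = LS_F = 17; LS_D = 17−8 = 9
LF_C = LS_F = 17; LS_C = 17−7 = 10
LF_B = min(LS_D=9, LS_E=12) = 9; LS_B = 9−8 = 1
LF_A = min(LS_C=10, LS_E=12) = 10; LS_A = 10−10 = 0
Slack_B = LS_B − ES_B = 1 − 0 = 1

1 days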